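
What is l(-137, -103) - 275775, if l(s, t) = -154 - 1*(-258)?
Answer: -275671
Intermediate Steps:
l(s, t) = 104 (l(s, t) = -154 + 258 = 104)
l(-137, -103) - 275775 = 104 - 275775 = -275671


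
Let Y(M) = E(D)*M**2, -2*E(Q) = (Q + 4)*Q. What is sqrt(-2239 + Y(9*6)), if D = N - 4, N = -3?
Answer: I*sqrt(32857) ≈ 181.26*I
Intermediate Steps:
D = -7 (D = -3 - 4 = -7)
E(Q) = -Q*(4 + Q)/2 (E(Q) = -(Q + 4)*Q/2 = -(4 + Q)*Q/2 = -Q*(4 + Q)/2)
Y(M) = -21*M**2/2 (Y(M) = (-1/2*(-7)*(4 - 7))*M**2 = (-1/2*(-7)*(-3))*M**2 = -21*M**2/2)
sqrt(-2239 + Y(9*6)) = sqrt(-2239 - 21*(9*6)**2/2) = sqrt(-2239 - 21/2*54**2) = sqrt(-2239 - 21/2*2916) = sqrt(-2239 - 30618) = sqrt(-32857) = I*sqrt(32857)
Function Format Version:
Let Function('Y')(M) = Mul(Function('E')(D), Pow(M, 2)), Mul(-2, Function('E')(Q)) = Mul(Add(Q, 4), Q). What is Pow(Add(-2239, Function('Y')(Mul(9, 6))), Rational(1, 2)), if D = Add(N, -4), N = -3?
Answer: Mul(I, Pow(32857, Rational(1, 2))) ≈ Mul(181.26, I)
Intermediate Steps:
D = -7 (D = Add(-3, -4) = -7)
Function('E')(Q) = Mul(Rational(-1, 2), Q, Add(4, Q)) (Function('E')(Q) = Mul(Rational(-1, 2), Mul(Add(Q, 4), Q)) = Mul(Rational(-1, 2), Mul(Add(4, Q), Q)) = Mul(Rational(-1, 2), Mul(Q, Add(4, Q))) = Mul(Rational(-1, 2), Q, Add(4, Q)))
Function('Y')(M) = Mul(Rational(-21, 2), Pow(M, 2)) (Function('Y')(M) = Mul(Mul(Rational(-1, 2), -7, Add(4, -7)), Pow(M, 2)) = Mul(Mul(Rational(-1, 2), -7, -3), Pow(M, 2)) = Mul(Rational(-21, 2), Pow(M, 2)))
Pow(Add(-2239, Function('Y')(Mul(9, 6))), Rational(1, 2)) = Pow(Add(-2239, Mul(Rational(-21, 2), Pow(Mul(9, 6), 2))), Rational(1, 2)) = Pow(Add(-2239, Mul(Rational(-21, 2), Pow(54, 2))), Rational(1, 2)) = Pow(Add(-2239, Mul(Rational(-21, 2), 2916)), Rational(1, 2)) = Pow(Add(-2239, -30618), Rational(1, 2)) = Pow(-32857, Rational(1, 2)) = Mul(I, Pow(32857, Rational(1, 2)))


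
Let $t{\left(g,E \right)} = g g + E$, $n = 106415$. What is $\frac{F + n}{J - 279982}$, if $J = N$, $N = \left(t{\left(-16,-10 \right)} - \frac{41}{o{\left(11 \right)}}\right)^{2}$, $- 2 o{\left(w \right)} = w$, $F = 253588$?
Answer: $- \frac{14520121}{8701626} \approx -1.6687$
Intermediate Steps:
$o{\left(w \right)} = - \frac{w}{2}$
$t{\left(g,E \right)} = E + g^{2}$ ($t{\left(g,E \right)} = g^{2} + E = E + g^{2}$)
$N = \frac{7772944}{121}$ ($N = \left(\left(-10 + \left(-16\right)^{2}\right) - \frac{41}{\left(- \frac{1}{2}\right) 11}\right)^{2} = \left(\left(-10 + 256\right) - \frac{41}{- \frac{11}{2}}\right)^{2} = \left(246 - - \frac{82}{11}\right)^{2} = \left(246 + \frac{82}{11}\right)^{2} = \left(\frac{2788}{11}\right)^{2} = \frac{7772944}{121} \approx 64239.0$)
$J = \frac{7772944}{121} \approx 64239.0$
$\frac{F + n}{J - 279982} = \frac{253588 + 106415}{\frac{7772944}{121} - 279982} = \frac{360003}{- \frac{26104878}{121}} = 360003 \left(- \frac{121}{26104878}\right) = - \frac{14520121}{8701626}$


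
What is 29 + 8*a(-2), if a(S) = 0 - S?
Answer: 45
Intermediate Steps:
a(S) = -S
29 + 8*a(-2) = 29 + 8*(-1*(-2)) = 29 + 8*2 = 29 + 16 = 45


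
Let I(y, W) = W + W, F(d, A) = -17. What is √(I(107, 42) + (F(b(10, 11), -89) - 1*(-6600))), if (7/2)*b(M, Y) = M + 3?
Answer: √6667 ≈ 81.652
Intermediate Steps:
b(M, Y) = 6/7 + 2*M/7 (b(M, Y) = 2*(M + 3)/7 = 2*(3 + M)/7 = 6/7 + 2*M/7)
I(y, W) = 2*W
√(I(107, 42) + (F(b(10, 11), -89) - 1*(-6600))) = √(2*42 + (-17 - 1*(-6600))) = √(84 + (-17 + 6600)) = √(84 + 6583) = √6667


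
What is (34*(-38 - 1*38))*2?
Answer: -5168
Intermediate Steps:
(34*(-38 - 1*38))*2 = (34*(-38 - 38))*2 = (34*(-76))*2 = -2584*2 = -5168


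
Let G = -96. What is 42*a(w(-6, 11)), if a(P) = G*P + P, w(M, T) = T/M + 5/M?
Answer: 10640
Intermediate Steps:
w(M, T) = 5/M + T/M
a(P) = -95*P (a(P) = -96*P + P = -95*P)
42*a(w(-6, 11)) = 42*(-95*(5 + 11)/(-6)) = 42*(-(-95)*16/6) = 42*(-95*(-8/3)) = 42*(760/3) = 10640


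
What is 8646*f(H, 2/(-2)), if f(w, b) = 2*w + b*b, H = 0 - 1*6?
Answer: -95106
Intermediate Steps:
H = -6 (H = 0 - 6 = -6)
f(w, b) = b² + 2*w (f(w, b) = 2*w + b² = b² + 2*w)
8646*f(H, 2/(-2)) = 8646*((2/(-2))² + 2*(-6)) = 8646*((2*(-½))² - 12) = 8646*((-1)² - 12) = 8646*(1 - 12) = 8646*(-11) = -95106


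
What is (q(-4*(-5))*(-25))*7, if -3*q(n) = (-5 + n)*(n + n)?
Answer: 35000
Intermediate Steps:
q(n) = -2*n*(-5 + n)/3 (q(n) = -(-5 + n)*(n + n)/3 = -(-5 + n)*2*n/3 = -2*n*(-5 + n)/3)
(q(-4*(-5))*(-25))*7 = ((2*(-4*(-5))*(5 - (-4)*(-5))/3)*(-25))*7 = (((⅔)*20*(5 - 1*20))*(-25))*7 = (((⅔)*20*(5 - 20))*(-25))*7 = (((⅔)*20*(-15))*(-25))*7 = -200*(-25)*7 = 5000*7 = 35000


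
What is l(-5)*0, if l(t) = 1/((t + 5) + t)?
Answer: 0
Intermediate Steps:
l(t) = 1/(5 + 2*t) (l(t) = 1/((5 + t) + t) = 1/(5 + 2*t))
l(-5)*0 = 0/(5 + 2*(-5)) = 0/(5 - 10) = 0/(-5) = -⅕*0 = 0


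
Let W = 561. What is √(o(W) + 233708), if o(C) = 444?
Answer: 2*√58538 ≈ 483.89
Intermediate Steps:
√(o(W) + 233708) = √(444 + 233708) = √234152 = 2*√58538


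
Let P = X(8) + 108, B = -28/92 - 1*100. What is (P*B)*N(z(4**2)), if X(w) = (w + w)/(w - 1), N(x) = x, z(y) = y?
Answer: -28496064/161 ≈ -1.7699e+5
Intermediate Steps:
B = -2307/23 (B = -28*1/92 - 100 = -7/23 - 100 = -2307/23 ≈ -100.30)
X(w) = 2*w/(-1 + w) (X(w) = (2*w)/(-1 + w) = 2*w/(-1 + w))
P = 772/7 (P = 2*8/(-1 + 8) + 108 = 2*8/7 + 108 = 2*8*(1/7) + 108 = 16/7 + 108 = 772/7 ≈ 110.29)
(P*B)*N(z(4**2)) = ((772/7)*(-2307/23))*4**2 = -1781004/161*16 = -28496064/161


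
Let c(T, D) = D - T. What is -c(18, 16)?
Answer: 2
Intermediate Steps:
-c(18, 16) = -(16 - 1*18) = -(16 - 18) = -1*(-2) = 2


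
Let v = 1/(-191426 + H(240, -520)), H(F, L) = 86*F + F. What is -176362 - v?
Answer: -30077833651/170546 ≈ -1.7636e+5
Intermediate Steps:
H(F, L) = 87*F
v = -1/170546 (v = 1/(-191426 + 87*240) = 1/(-191426 + 20880) = 1/(-170546) = -1/170546 ≈ -5.8635e-6)
-176362 - v = -176362 - 1*(-1/170546) = -176362 + 1/170546 = -30077833651/170546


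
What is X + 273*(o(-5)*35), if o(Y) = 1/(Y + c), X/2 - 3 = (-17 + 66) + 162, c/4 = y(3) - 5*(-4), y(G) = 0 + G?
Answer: 15597/29 ≈ 537.83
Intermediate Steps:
y(G) = G
c = 92 (c = 4*(3 - 5*(-4)) = 4*(3 + 20) = 4*23 = 92)
X = 428 (X = 6 + 2*((-17 + 66) + 162) = 6 + 2*(49 + 162) = 6 + 2*211 = 6 + 422 = 428)
o(Y) = 1/(92 + Y) (o(Y) = 1/(Y + 92) = 1/(92 + Y))
X + 273*(o(-5)*35) = 428 + 273*(35/(92 - 5)) = 428 + 273*(35/87) = 428 + 3185/29 = 15597/29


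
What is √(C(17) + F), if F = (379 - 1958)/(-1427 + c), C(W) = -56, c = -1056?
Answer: I*√341335527/2483 ≈ 7.4407*I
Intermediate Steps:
F = 1579/2483 (F = (379 - 1958)/(-1427 - 1056) = -1579/(-2483) = -1579*(-1/2483) = 1579/2483 ≈ 0.63592)
√(C(17) + F) = √(-56 + 1579/2483) = √(-137469/2483) = I*√341335527/2483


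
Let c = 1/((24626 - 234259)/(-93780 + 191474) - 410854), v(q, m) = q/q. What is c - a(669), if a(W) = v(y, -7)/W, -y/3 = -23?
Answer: -40203537595/26852442626721 ≈ -0.0014972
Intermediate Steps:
y = 69 (y = -3*(-23) = 69)
v(q, m) = 1
a(W) = 1/W
c = -97694/40138180309 (c = 1/(-209633/97694 - 410854) = 1/(-40138180309/97694) = -97694/40138180309 ≈ -2.4339e-6)
c - a(669) = -97694/40138180309 - 1/669 = -40203537595/26852442626721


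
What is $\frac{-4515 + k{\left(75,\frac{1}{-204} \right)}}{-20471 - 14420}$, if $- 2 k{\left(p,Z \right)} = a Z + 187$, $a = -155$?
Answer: $\frac{1880423}{14235528} \approx 0.13209$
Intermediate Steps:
$k{\left(p,Z \right)} = - \frac{187}{2} + \frac{155 Z}{2}$ ($k{\left(p,Z \right)} = - \frac{- 155 Z + 187}{2} = - \frac{187 - 155 Z}{2} = - \frac{187}{2} + \frac{155 Z}{2}$)
$\frac{-4515 + k{\left(75,\frac{1}{-204} \right)}}{-20471 - 14420} = \frac{-4515 - \left(\frac{187}{2} - \frac{155}{2 \left(-204\right)}\right)}{-20471 - 14420} = \frac{-4515 + \left(- \frac{187}{2} + \frac{155}{2} \left(- \frac{1}{204}\right)\right)}{-34891} = \left(-4515 - \frac{38303}{408}\right) \left(- \frac{1}{34891}\right) = \left(- \frac{1880423}{408}\right) \left(- \frac{1}{34891}\right) = \frac{1880423}{14235528}$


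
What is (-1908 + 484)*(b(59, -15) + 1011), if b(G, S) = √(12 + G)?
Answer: -1439664 - 1424*√71 ≈ -1.4517e+6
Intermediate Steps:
(-1908 + 484)*(b(59, -15) + 1011) = (-1908 + 484)*(√(12 + 59) + 1011) = -1424*(√71 + 1011) = -1424*(1011 + √71) = -1439664 - 1424*√71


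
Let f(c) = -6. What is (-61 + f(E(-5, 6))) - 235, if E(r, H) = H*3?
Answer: -302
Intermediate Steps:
E(r, H) = 3*H
(-61 + f(E(-5, 6))) - 235 = (-61 - 6) - 235 = -67 - 235 = -302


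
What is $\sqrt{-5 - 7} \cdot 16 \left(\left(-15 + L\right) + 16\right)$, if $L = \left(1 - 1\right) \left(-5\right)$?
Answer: $32 i \sqrt{3} \approx 55.426 i$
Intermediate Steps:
$L = 0$ ($L = \left(1 + \left(-1 + 0\right)\right) \left(-5\right) = \left(1 - 1\right) \left(-5\right) = 0 \left(-5\right) = 0$)
$\sqrt{-5 - 7} \cdot 16 \left(\left(-15 + L\right) + 16\right) = \sqrt{-5 - 7} \cdot 16 \left(\left(-15 + 0\right) + 16\right) = \sqrt{-12} \cdot 16 \left(-15 + 16\right) = 2 i \sqrt{3} \cdot 16 \cdot 1 = 32 i \sqrt{3} \cdot 1 = 32 i \sqrt{3}$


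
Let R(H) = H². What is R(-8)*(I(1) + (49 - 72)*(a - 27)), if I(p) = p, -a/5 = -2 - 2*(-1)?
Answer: 39808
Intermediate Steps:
a = 0 (a = -5*(-2 - 2*(-1)) = -5*(-2 + 2) = -5*0 = 0)
R(-8)*(I(1) + (49 - 72)*(a - 27)) = (-8)²*(1 + (49 - 72)*(0 - 27)) = 64*(1 - 23*(-27)) = 64*(1 + 621) = 64*622 = 39808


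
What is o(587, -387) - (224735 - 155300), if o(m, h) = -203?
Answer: -69638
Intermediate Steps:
o(587, -387) - (224735 - 155300) = -203 - (224735 - 155300) = -203 - 1*69435 = -203 - 69435 = -69638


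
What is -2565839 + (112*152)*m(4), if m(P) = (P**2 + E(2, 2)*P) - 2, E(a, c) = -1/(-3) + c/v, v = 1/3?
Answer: -5688685/3 ≈ -1.8962e+6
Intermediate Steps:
v = 1/3 (v = 1*(1/3) = 1/3 ≈ 0.33333)
E(a, c) = 1/3 + 3*c (E(a, c) = -1/(-3) + c/(1/3) = -1*(-1/3) + c*3 = 1/3 + 3*c)
m(P) = -2 + P**2 + 19*P/3 (m(P) = (P**2 + (1/3 + 3*2)*P) - 2 = (P**2 + (1/3 + 6)*P) - 2 = (P**2 + 19*P/3) - 2 = -2 + P**2 + 19*P/3)
-2565839 + (112*152)*m(4) = -2565839 + (112*152)*(-2 + 4**2 + (19/3)*4) = -2565839 + 17024*(-2 + 16 + 76/3) = -2565839 + 17024*(118/3) = -2565839 + 2008832/3 = -5688685/3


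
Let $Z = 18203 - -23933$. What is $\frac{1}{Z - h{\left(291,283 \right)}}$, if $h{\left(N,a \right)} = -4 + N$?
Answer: $\frac{1}{41849} \approx 2.3895 \cdot 10^{-5}$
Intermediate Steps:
$Z = 42136$ ($Z = 18203 + 23933 = 42136$)
$\frac{1}{Z - h{\left(291,283 \right)}} = \frac{1}{42136 - \left(-4 + 291\right)} = \frac{1}{42136 - 287} = \frac{1}{41849}$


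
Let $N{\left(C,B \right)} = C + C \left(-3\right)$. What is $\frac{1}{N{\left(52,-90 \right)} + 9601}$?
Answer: $\frac{1}{9497} \approx 0.0001053$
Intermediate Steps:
$N{\left(C,B \right)} = - 2 C$ ($N{\left(C,B \right)} = C - 3 C = - 2 C$)
$\frac{1}{N{\left(52,-90 \right)} + 9601} = \frac{1}{\left(-2\right) 52 + 9601} = \frac{1}{-104 + 9601} = \frac{1}{9497}$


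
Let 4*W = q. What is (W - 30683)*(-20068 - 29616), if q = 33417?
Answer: 1109381615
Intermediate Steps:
W = 33417/4 (W = (¼)*33417 = 33417/4 ≈ 8354.3)
(W - 30683)*(-20068 - 29616) = (33417/4 - 30683)*(-20068 - 29616) = -89315/4*(-49684) = 1109381615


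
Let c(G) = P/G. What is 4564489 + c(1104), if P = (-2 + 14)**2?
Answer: 104983250/23 ≈ 4.5645e+6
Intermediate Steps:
P = 144 (P = 12**2 = 144)
c(G) = 144/G
4564489 + c(1104) = 4564489 + 144/1104 = 4564489 + 144*(1/1104) = 4564489 + 3/23 = 104983250/23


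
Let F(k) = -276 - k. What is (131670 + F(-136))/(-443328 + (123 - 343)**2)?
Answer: -65765/197464 ≈ -0.33305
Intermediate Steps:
(131670 + F(-136))/(-443328 + (123 - 343)**2) = (131670 + (-276 - 1*(-136)))/(-443328 + (123 - 343)**2) = (131670 + (-276 + 136))/(-443328 + (-220)**2) = (131670 - 140)/(-443328 + 48400) = 131530/(-394928) = 131530*(-1/394928) = -65765/197464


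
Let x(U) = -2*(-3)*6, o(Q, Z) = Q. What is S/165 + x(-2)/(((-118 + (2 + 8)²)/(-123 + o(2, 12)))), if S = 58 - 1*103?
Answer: 2659/11 ≈ 241.73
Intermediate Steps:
S = -45 (S = 58 - 103 = -45)
x(U) = 36 (x(U) = 6*6 = 36)
S/165 + x(-2)/(((-118 + (2 + 8)²)/(-123 + o(2, 12)))) = -45/165 + 36/(((-118 + (2 + 8)²)/(-123 + 2))) = -45*1/165 + 36/(((-118 + 10²)/(-121))) = -3/11 + 36/(((-118 + 100)*(-1/121))) = -3/11 + 36/((-18*(-1/121))) = -3/11 + 36/(18/121) = -3/11 + 36*(121/18) = -3/11 + 242 = 2659/11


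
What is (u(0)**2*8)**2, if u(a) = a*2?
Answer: 0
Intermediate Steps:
u(a) = 2*a
(u(0)**2*8)**2 = ((2*0)**2*8)**2 = (0**2*8)**2 = (0*8)**2 = 0**2 = 0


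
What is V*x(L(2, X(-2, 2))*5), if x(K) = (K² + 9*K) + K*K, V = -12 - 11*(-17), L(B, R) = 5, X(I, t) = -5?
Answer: 258125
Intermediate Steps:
V = 175 (V = -12 + 187 = 175)
x(K) = 2*K² + 9*K (x(K) = (K² + 9*K) + K² = 2*K² + 9*K)
V*x(L(2, X(-2, 2))*5) = 175*((5*5)*(9 + 2*(5*5))) = 175*(25*(9 + 2*25)) = 175*(25*(9 + 50)) = 175*(25*59) = 175*1475 = 258125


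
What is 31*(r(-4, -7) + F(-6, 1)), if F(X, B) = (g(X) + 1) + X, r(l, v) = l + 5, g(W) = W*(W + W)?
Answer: 2108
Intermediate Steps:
g(W) = 2*W**2 (g(W) = W*(2*W) = 2*W**2)
r(l, v) = 5 + l
F(X, B) = 1 + X + 2*X**2 (F(X, B) = (2*X**2 + 1) + X = (1 + 2*X**2) + X = 1 + X + 2*X**2)
31*(r(-4, -7) + F(-6, 1)) = 31*((5 - 4) + (1 - 6 + 2*(-6)**2)) = 31*(1 + (1 - 6 + 2*36)) = 31*(1 + (1 - 6 + 72)) = 31*(1 + 67) = 31*68 = 2108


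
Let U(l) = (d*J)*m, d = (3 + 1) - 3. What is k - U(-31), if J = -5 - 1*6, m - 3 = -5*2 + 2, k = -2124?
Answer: -2179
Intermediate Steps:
d = 1 (d = 4 - 3 = 1)
m = -5 (m = 3 + (-5*2 + 2) = 3 + (-10 + 2) = 3 - 8 = -5)
J = -11 (J = -5 - 6 = -11)
U(l) = 55 (U(l) = (1*(-11))*(-5) = -11*(-5) = 55)
k - U(-31) = -2124 - 1*55 = -2124 - 55 = -2179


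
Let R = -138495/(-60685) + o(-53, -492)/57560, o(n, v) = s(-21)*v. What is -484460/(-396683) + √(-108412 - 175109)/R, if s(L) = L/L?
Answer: 484460/396683 + 174651430*I*√283521/397095759 ≈ 1.2213 + 234.19*I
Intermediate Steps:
s(L) = 1
o(n, v) = v (o(n, v) = 1*v = v)
R = 397095759/174651430 (R = -138495/(-60685) - 492/57560 = -138495*(-1/60685) - 492*1/57560 = 27699/12137 - 123/14390 = 397095759/174651430 ≈ 2.2736)
-484460/(-396683) + √(-108412 - 175109)/R = -484460/(-396683) + √(-108412 - 175109)/(397095759/174651430) = -484460*(-1/396683) + √(-283521)*(174651430/397095759) = 484460/396683 + (I*√283521)*(174651430/397095759) = 484460/396683 + 174651430*I*√283521/397095759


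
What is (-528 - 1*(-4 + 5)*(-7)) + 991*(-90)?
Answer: -89711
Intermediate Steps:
(-528 - 1*(-4 + 5)*(-7)) + 991*(-90) = (-528 - 1*1*(-7)) - 89190 = (-528 - (-7)) - 89190 = (-528 - 1*(-7)) - 89190 = (-528 + 7) - 89190 = -521 - 89190 = -89711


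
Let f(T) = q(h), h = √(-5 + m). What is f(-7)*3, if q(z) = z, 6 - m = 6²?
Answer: 3*I*√35 ≈ 17.748*I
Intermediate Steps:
m = -30 (m = 6 - 1*6² = 6 - 1*36 = 6 - 36 = -30)
h = I*√35 (h = √(-5 - 30) = √(-35) = I*√35 ≈ 5.9161*I)
f(T) = I*√35
f(-7)*3 = (I*√35)*3 = 3*I*√35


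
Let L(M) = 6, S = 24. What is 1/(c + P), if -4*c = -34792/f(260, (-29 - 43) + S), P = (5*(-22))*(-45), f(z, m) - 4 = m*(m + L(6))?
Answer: 1010/5003849 ≈ 0.00020184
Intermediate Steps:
f(z, m) = 4 + m*(6 + m) (f(z, m) = 4 + m*(m + 6) = 4 + m*(6 + m))
P = 4950 (P = -110*(-45) = 4950)
c = 4349/1010 (c = -(-8698)/(4 + ((-29 - 43) + 24)² + 6*((-29 - 43) + 24)) = -(-8698)/(4 + (-72 + 24)² + 6*(-72 + 24)) = -(-8698)/(4 + (-48)² + 6*(-48)) = -(-8698)/(4 + 2304 - 288) = -(-8698)/2020 = -¼*(-8698/505) = 4349/1010 ≈ 4.3059)
1/(c + P) = 1/(4349/1010 + 4950) = 1/(5003849/1010) = 1010/5003849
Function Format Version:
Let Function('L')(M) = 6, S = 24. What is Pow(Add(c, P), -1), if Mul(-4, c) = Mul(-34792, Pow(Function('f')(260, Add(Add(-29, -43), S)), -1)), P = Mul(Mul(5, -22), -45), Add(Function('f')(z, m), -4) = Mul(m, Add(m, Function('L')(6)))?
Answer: Rational(1010, 5003849) ≈ 0.00020184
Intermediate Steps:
Function('f')(z, m) = Add(4, Mul(m, Add(6, m))) (Function('f')(z, m) = Add(4, Mul(m, Add(m, 6))) = Add(4, Mul(m, Add(6, m))))
P = 4950 (P = Mul(-110, -45) = 4950)
c = Rational(4349, 1010) (c = Mul(Rational(-1, 4), Mul(-34792, Pow(Add(4, Pow(Add(Add(-29, -43), 24), 2), Mul(6, Add(Add(-29, -43), 24))), -1))) = Mul(Rational(-1, 4), Mul(-34792, Pow(Add(4, Pow(Add(-72, 24), 2), Mul(6, Add(-72, 24))), -1))) = Mul(Rational(-1, 4), Mul(-34792, Pow(Add(4, Pow(-48, 2), Mul(6, -48)), -1))) = Mul(Rational(-1, 4), Mul(-34792, Pow(Add(4, 2304, -288), -1))) = Mul(Rational(-1, 4), Mul(-34792, Pow(2020, -1))) = Mul(Rational(-1, 4), Mul(-34792, Rational(1, 2020))) = Mul(Rational(-1, 4), Rational(-8698, 505)) = Rational(4349, 1010) ≈ 4.3059)
Pow(Add(c, P), -1) = Pow(Add(Rational(4349, 1010), 4950), -1) = Pow(Rational(5003849, 1010), -1) = Rational(1010, 5003849)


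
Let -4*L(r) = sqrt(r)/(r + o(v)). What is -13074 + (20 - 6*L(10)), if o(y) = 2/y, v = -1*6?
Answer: -13054 + 9*sqrt(10)/58 ≈ -13054.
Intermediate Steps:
v = -6
L(r) = -sqrt(r)/(4*(-1/3 + r)) (L(r) = -sqrt(r)/(4*(r + 2/(-6))) = -sqrt(r)/(4*(r + 2*(-1/6))) = -sqrt(r)/(4*(r - 1/3)) = -sqrt(r)/(4*(-1/3 + r)))
-13074 + (20 - 6*L(10)) = -13074 + (20 - (-18)*sqrt(10)/(-4 + 12*10)) = -13074 + (20 - (-18)*sqrt(10)/(-4 + 120)) = -13074 + (20 - (-18)*sqrt(10)/116) = -13074 + (20 - (-9)*sqrt(10)/58) = -13074 + (20 + 9*sqrt(10)/58) = -13054 + 9*sqrt(10)/58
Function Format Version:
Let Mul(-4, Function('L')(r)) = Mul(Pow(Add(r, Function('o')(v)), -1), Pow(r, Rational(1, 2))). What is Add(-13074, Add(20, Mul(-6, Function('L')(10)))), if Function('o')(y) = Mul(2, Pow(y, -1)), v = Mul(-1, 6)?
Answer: Add(-13054, Mul(Rational(9, 58), Pow(10, Rational(1, 2)))) ≈ -13054.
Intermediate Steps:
v = -6
Function('L')(r) = Mul(Rational(-1, 4), Pow(r, Rational(1, 2)), Pow(Add(Rational(-1, 3), r), -1)) (Function('L')(r) = Mul(Rational(-1, 4), Mul(Pow(Add(r, Mul(2, Pow(-6, -1))), -1), Pow(r, Rational(1, 2)))) = Mul(Rational(-1, 4), Mul(Pow(Add(r, Mul(2, Rational(-1, 6))), -1), Pow(r, Rational(1, 2)))) = Mul(Rational(-1, 4), Mul(Pow(Add(r, Rational(-1, 3)), -1), Pow(r, Rational(1, 2)))) = Mul(Rational(-1, 4), Mul(Pow(Add(Rational(-1, 3), r), -1), Pow(r, Rational(1, 2)))) = Mul(Rational(-1, 4), Mul(Pow(r, Rational(1, 2)), Pow(Add(Rational(-1, 3), r), -1))) = Mul(Rational(-1, 4), Pow(r, Rational(1, 2)), Pow(Add(Rational(-1, 3), r), -1)))
Add(-13074, Add(20, Mul(-6, Function('L')(10)))) = Add(-13074, Add(20, Mul(-6, Mul(-3, Pow(10, Rational(1, 2)), Pow(Add(-4, Mul(12, 10)), -1))))) = Add(-13074, Add(20, Mul(-6, Mul(-3, Pow(10, Rational(1, 2)), Pow(Add(-4, 120), -1))))) = Add(-13074, Add(20, Mul(-6, Mul(-3, Pow(10, Rational(1, 2)), Pow(116, -1))))) = Add(-13074, Add(20, Mul(-6, Mul(-3, Pow(10, Rational(1, 2)), Rational(1, 116))))) = Add(-13074, Add(20, Mul(-6, Mul(Rational(-3, 116), Pow(10, Rational(1, 2)))))) = Add(-13074, Add(20, Mul(Rational(9, 58), Pow(10, Rational(1, 2))))) = Add(-13054, Mul(Rational(9, 58), Pow(10, Rational(1, 2))))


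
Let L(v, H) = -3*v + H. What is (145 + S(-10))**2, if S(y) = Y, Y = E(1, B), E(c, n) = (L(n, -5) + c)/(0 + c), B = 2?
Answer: 18225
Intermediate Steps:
L(v, H) = H - 3*v
E(c, n) = (-5 + c - 3*n)/c (E(c, n) = ((-5 - 3*n) + c)/(0 + c) = (-5 + c - 3*n)/c)
Y = -10 (Y = (-5 + 1 - 3*2)/1 = 1*(-5 + 1 - 6) = 1*(-10) = -10)
S(y) = -10
(145 + S(-10))**2 = (145 - 10)**2 = 135**2 = 18225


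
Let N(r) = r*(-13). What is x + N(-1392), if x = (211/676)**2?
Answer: 8269482217/456976 ≈ 18096.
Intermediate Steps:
x = 44521/456976 (x = (211*(1/676))**2 = (211/676)**2 = 44521/456976 ≈ 0.097425)
N(r) = -13*r
x + N(-1392) = 44521/456976 - 13*(-1392) = 44521/456976 + 18096 = 8269482217/456976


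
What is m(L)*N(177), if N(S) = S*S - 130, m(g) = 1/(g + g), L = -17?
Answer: -31199/34 ≈ -917.62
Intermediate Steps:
m(g) = 1/(2*g)
N(S) = -130 + S² (N(S) = S² - 130 = -130 + S²)
m(L)*N(177) = ((½)/(-17))*(-130 + 177²) = ((½)*(-1/17))*(-130 + 31329) = -1/34*31199 = -31199/34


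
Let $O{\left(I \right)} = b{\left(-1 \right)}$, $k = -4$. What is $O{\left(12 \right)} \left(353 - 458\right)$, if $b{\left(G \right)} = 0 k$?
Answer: $0$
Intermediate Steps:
$b{\left(G \right)} = 0$ ($b{\left(G \right)} = 0 \left(-4\right) = 0$)
$O{\left(I \right)} = 0$
$O{\left(12 \right)} \left(353 - 458\right) = 0 \left(353 - 458\right) = 0 \left(-105\right) = 0$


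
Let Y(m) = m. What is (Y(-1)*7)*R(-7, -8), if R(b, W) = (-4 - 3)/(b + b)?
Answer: -7/2 ≈ -3.5000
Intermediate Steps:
R(b, W) = -7/(2*b) (R(b, W) = -7*1/(2*b) = -7/(2*b))
(Y(-1)*7)*R(-7, -8) = (-1*7)*(-7/2/(-7)) = -(-49)*(-1)/(2*7) = -7*1/2 = -7/2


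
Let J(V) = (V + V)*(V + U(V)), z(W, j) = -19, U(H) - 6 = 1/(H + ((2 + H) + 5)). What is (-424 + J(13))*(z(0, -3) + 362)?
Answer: 801248/33 ≈ 24280.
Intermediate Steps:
U(H) = 6 + 1/(7 + 2*H) (U(H) = 6 + 1/(H + ((2 + H) + 5)) = 6 + 1/(H + (7 + H)) = 6 + 1/(7 + 2*H))
J(V) = 2*V*(V + (43 + 12*V)/(7 + 2*V)) (J(V) = (V + V)*(V + (43 + 12*V)/(7 + 2*V)) = (2*V)*(V + (43 + 12*V)/(7 + 2*V)) = 2*V*(V + (43 + 12*V)/(7 + 2*V)))
(-424 + J(13))*(z(0, -3) + 362) = (-424 + 2*13*(43 + 2*13**2 + 19*13)/(7 + 2*13))*(-19 + 362) = (-424 + 2*13*(43 + 2*169 + 247)/(7 + 26))*343 = (-424 + 2*13*(43 + 338 + 247)/33)*343 = (-424 + 2*13*(1/33)*628)*343 = (-424 + 16328/33)*343 = (2336/33)*343 = 801248/33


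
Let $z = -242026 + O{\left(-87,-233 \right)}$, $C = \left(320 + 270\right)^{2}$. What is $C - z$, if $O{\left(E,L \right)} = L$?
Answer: $590359$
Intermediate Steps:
$C = 348100$ ($C = 590^{2} = 348100$)
$z = -242259$ ($z = -242026 - 233 = -242259$)
$C - z = 348100 - -242259 = 348100 + 242259 = 590359$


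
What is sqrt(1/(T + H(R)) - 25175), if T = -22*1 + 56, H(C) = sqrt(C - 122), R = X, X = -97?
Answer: sqrt((-855949 - 25175*I*sqrt(219))/(34 + I*sqrt(219))) ≈ 0.e-5 - 158.67*I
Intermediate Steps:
R = -97
H(C) = sqrt(-122 + C)
T = 34 (T = -22 + 56 = 34)
sqrt(1/(T + H(R)) - 25175) = sqrt(1/(34 + sqrt(-122 - 97)) - 25175) = sqrt(1/(34 + sqrt(-219)) - 25175) = sqrt(1/(34 + I*sqrt(219)) - 25175) = sqrt(-25175 + 1/(34 + I*sqrt(219)))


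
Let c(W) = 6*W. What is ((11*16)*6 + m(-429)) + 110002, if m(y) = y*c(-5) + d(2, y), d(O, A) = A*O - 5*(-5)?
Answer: 123095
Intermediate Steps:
d(O, A) = 25 + A*O (d(O, A) = A*O + 25 = 25 + A*O)
m(y) = 25 - 28*y (m(y) = y*(6*(-5)) + (25 + y*2) = y*(-30) + (25 + 2*y) = -30*y + (25 + 2*y) = 25 - 28*y)
((11*16)*6 + m(-429)) + 110002 = ((11*16)*6 + (25 - 28*(-429))) + 110002 = (176*6 + (25 + 12012)) + 110002 = (1056 + 12037) + 110002 = 13093 + 110002 = 123095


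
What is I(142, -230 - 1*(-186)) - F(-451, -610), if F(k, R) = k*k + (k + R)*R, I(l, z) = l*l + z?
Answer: -830491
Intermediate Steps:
I(l, z) = z + l² (I(l, z) = l² + z = z + l²)
F(k, R) = k² + R*(R + k) (F(k, R) = k² + (R + k)*R = k² + R*(R + k))
I(142, -230 - 1*(-186)) - F(-451, -610) = ((-230 - 1*(-186)) + 142²) - ((-610)² + (-451)² - 610*(-451)) = ((-230 + 186) + 20164) - (372100 + 203401 + 275110) = (-44 + 20164) - 1*850611 = 20120 - 850611 = -830491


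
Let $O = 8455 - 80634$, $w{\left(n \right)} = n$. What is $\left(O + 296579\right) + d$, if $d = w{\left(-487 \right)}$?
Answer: $223913$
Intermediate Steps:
$O = -72179$ ($O = 8455 - 80634 = -72179$)
$d = -487$
$\left(O + 296579\right) + d = \left(-72179 + 296579\right) - 487 = 224400 - 487 = 223913$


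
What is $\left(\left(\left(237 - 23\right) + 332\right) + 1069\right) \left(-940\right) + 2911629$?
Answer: $1393529$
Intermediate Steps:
$\left(\left(\left(237 - 23\right) + 332\right) + 1069\right) \left(-940\right) + 2911629 = \left(\left(214 + 332\right) + 1069\right) \left(-940\right) + 2911629 = \left(546 + 1069\right) \left(-940\right) + 2911629 = 1615 \left(-940\right) + 2911629 = -1518100 + 2911629 = 1393529$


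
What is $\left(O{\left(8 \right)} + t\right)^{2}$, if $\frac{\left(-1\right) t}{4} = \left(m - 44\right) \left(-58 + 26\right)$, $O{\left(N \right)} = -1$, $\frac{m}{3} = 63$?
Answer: $344436481$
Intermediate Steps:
$m = 189$ ($m = 3 \cdot 63 = 189$)
$t = 18560$ ($t = - 4 \left(189 - 44\right) \left(-58 + 26\right) = - 4 \cdot 145 \left(-32\right) = \left(-4\right) \left(-4640\right) = 18560$)
$\left(O{\left(8 \right)} + t\right)^{2} = \left(-1 + 18560\right)^{2} = 18559^{2} = 344436481$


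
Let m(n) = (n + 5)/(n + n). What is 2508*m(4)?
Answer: 5643/2 ≈ 2821.5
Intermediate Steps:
m(n) = (5 + n)/(2*n) (m(n) = (5 + n)/((2*n)) = (5 + n)*(1/(2*n)) = (5 + n)/(2*n))
2508*m(4) = 2508*((½)*(5 + 4)/4) = 2508*((½)*(¼)*9) = 2508*(9/8) = 5643/2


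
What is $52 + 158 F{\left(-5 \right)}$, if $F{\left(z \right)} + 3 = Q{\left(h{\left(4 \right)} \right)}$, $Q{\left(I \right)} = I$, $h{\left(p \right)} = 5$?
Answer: $368$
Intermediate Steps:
$F{\left(z \right)} = 2$ ($F{\left(z \right)} = -3 + 5 = 2$)
$52 + 158 F{\left(-5 \right)} = 52 + 158 \cdot 2 = 52 + 316 = 368$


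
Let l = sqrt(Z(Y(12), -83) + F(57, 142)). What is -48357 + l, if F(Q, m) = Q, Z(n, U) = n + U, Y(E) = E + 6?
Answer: -48357 + 2*I*sqrt(2) ≈ -48357.0 + 2.8284*I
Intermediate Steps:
Y(E) = 6 + E
Z(n, U) = U + n
l = 2*I*sqrt(2) (l = sqrt((-83 + (6 + 12)) + 57) = sqrt((-83 + 18) + 57) = sqrt(-65 + 57) = sqrt(-8) = 2*I*sqrt(2) ≈ 2.8284*I)
-48357 + l = -48357 + 2*I*sqrt(2)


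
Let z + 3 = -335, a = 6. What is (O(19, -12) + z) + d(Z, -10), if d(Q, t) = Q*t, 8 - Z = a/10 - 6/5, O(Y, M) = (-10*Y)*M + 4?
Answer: 1860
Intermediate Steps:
z = -338 (z = -3 - 335 = -338)
O(Y, M) = 4 - 10*M*Y (O(Y, M) = -10*M*Y + 4 = 4 - 10*M*Y)
Z = 43/5 (Z = 8 - (6/10 - 6/5) = 8 - (6*(1/10) - 6*1/5) = 8 - (3/5 - 6/5) = 8 - 1*(-3/5) = 8 + 3/5 = 43/5 ≈ 8.6000)
(O(19, -12) + z) + d(Z, -10) = ((4 - 10*(-12)*19) - 338) + (43/5)*(-10) = ((4 + 2280) - 338) - 86 = (2284 - 338) - 86 = 1946 - 86 = 1860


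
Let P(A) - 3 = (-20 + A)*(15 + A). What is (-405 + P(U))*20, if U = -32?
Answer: 9640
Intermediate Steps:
P(A) = 3 + (-20 + A)*(15 + A)
(-405 + P(U))*20 = (-405 + (-297 + (-32)² - 5*(-32)))*20 = (-405 + (-297 + 1024 + 160))*20 = (-405 + 887)*20 = 482*20 = 9640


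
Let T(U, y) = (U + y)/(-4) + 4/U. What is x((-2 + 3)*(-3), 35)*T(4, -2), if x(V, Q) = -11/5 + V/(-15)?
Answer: -1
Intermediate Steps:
T(U, y) = 4/U - U/4 - y/4 (T(U, y) = (U + y)*(-¼) + 4/U = (-U/4 - y/4) + 4/U = 4/U - U/4 - y/4)
x(V, Q) = -11/5 - V/15 (x(V, Q) = -11*⅕ + V*(-1/15) = -11/5 - V/15)
x((-2 + 3)*(-3), 35)*T(4, -2) = (-11/5 - (-2 + 3)*(-3)/15)*((¼)*(16 - 1*4*(4 - 2))/4) = (-11/5 - (-3)/15)*((¼)*(¼)*(16 - 1*4*2)) = (-11/5 - 1/15*(-3))*((¼)*(¼)*(16 - 8)) = (-11/5 + ⅕)*((¼)*(¼)*8) = -2*½ = -1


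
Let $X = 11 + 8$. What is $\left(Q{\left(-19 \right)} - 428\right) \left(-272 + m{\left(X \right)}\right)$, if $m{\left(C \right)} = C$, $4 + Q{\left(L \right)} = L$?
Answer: $114103$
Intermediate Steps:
$Q{\left(L \right)} = -4 + L$
$X = 19$
$\left(Q{\left(-19 \right)} - 428\right) \left(-272 + m{\left(X \right)}\right) = \left(\left(-4 - 19\right) - 428\right) \left(-272 + 19\right) = \left(-23 - 428\right) \left(-253\right) = \left(-451\right) \left(-253\right) = 114103$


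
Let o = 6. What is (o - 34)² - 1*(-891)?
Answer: 1675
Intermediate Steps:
(o - 34)² - 1*(-891) = (6 - 34)² - 1*(-891) = (-28)² + 891 = 784 + 891 = 1675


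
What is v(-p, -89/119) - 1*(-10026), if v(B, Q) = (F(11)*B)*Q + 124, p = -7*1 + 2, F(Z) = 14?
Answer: 171660/17 ≈ 10098.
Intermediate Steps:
p = -5 (p = -7 + 2 = -5)
v(B, Q) = 124 + 14*B*Q (v(B, Q) = (14*B)*Q + 124 = 14*B*Q + 124 = 124 + 14*B*Q)
v(-p, -89/119) - 1*(-10026) = (124 + 14*(-1*(-5))*(-89/119)) - 1*(-10026) = (124 + 14*5*(-89*1/119)) + 10026 = (124 + 14*5*(-89/119)) + 10026 = (124 - 890/17) + 10026 = 1218/17 + 10026 = 171660/17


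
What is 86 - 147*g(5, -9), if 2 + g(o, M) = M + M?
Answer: 3026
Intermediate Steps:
g(o, M) = -2 + 2*M (g(o, M) = -2 + (M + M) = -2 + 2*M)
86 - 147*g(5, -9) = 86 - 147*(-2 + 2*(-9)) = 86 - 147*(-2 - 18) = 86 - 147*(-20) = 86 + 2940 = 3026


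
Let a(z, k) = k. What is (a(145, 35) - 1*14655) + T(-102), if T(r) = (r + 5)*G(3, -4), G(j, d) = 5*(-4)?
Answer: -12680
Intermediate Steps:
G(j, d) = -20
T(r) = -100 - 20*r (T(r) = (r + 5)*(-20) = (5 + r)*(-20) = -100 - 20*r)
(a(145, 35) - 1*14655) + T(-102) = (35 - 1*14655) + (-100 - 20*(-102)) = (35 - 14655) + (-100 + 2040) = -14620 + 1940 = -12680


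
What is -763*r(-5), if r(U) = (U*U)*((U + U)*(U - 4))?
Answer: -1716750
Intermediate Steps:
r(U) = 2*U**3*(-4 + U) (r(U) = U**2*((2*U)*(-4 + U)) = U**2*(2*U*(-4 + U)) = 2*U**3*(-4 + U))
-763*r(-5) = -1526*(-5)**3*(-4 - 5) = -1526*(-125)*(-9) = -763*2250 = -1716750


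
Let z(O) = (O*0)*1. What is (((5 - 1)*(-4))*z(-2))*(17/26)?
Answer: 0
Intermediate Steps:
z(O) = 0 (z(O) = 0*1 = 0)
(((5 - 1)*(-4))*z(-2))*(17/26) = (((5 - 1)*(-4))*0)*(17/26) = ((4*(-4))*0)*(17*(1/26)) = -16*0*(17/26) = 0*(17/26) = 0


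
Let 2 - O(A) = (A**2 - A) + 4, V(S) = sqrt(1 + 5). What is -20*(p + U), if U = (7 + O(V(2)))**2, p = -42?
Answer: 700 + 40*sqrt(6) ≈ 797.98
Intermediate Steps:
V(S) = sqrt(6)
O(A) = -2 + A - A**2 (O(A) = 2 - ((A**2 - A) + 4) = 2 - (4 + A**2 - A) = 2 + (-4 + A - A**2) = -2 + A - A**2)
U = (-1 + sqrt(6))**2 (U = (7 + (-2 + sqrt(6) - (sqrt(6))**2))**2 = (7 + (-2 + sqrt(6) - 1*6))**2 = (7 + (-2 + sqrt(6) - 6))**2 = (7 + (-8 + sqrt(6)))**2 = (-1 + sqrt(6))**2 ≈ 2.1010)
-20*(p + U) = -20*(-42 + (-1 + sqrt(6))**2) = 840 - 20*(-1 + sqrt(6))**2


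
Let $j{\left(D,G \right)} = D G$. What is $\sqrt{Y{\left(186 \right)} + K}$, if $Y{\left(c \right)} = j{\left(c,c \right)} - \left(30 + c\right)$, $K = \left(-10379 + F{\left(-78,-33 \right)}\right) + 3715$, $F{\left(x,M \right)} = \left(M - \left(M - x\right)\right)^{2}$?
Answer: $130 \sqrt{2} \approx 183.85$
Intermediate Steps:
$F{\left(x,M \right)} = x^{2}$
$K = -580$ ($K = \left(-10379 + \left(-78\right)^{2}\right) + 3715 = \left(-10379 + 6084\right) + 3715 = -4295 + 3715 = -580$)
$Y{\left(c \right)} = -30 + c^{2} - c$ ($Y{\left(c \right)} = c c - \left(30 + c\right) = c^{2} - \left(30 + c\right) = -30 + c^{2} - c$)
$\sqrt{Y{\left(186 \right)} + K} = \sqrt{\left(-30 + 186^{2} - 186\right) - 580} = \sqrt{\left(-30 + 34596 - 186\right) - 580} = \sqrt{34380 - 580} = \sqrt{33800} = 130 \sqrt{2}$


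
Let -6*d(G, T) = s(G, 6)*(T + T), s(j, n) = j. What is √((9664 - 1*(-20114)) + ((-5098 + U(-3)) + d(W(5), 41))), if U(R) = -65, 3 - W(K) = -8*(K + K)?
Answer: √211326/3 ≈ 153.23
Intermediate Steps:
W(K) = 3 + 16*K (W(K) = 3 - (-8)*(K + K) = 3 - (-8)*2*K = 3 - (-16)*K = 3 + 16*K)
d(G, T) = -G*T/3 (d(G, T) = -G*(T + T)/6 = -G*2*T/6 = -G*T/3)
√((9664 - 1*(-20114)) + ((-5098 + U(-3)) + d(W(5), 41))) = √((9664 - 1*(-20114)) + ((-5098 - 65) - ⅓*(3 + 16*5)*41)) = √((9664 + 20114) + (-5163 - ⅓*(3 + 80)*41)) = √(29778 + (-5163 - ⅓*83*41)) = √(29778 + (-5163 - 3403/3)) = √(29778 - 18892/3) = √(70442/3) = √211326/3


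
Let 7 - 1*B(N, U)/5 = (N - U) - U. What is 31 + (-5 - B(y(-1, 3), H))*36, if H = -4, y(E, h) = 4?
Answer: 751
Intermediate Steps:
B(N, U) = 35 - 5*N + 10*U (B(N, U) = 35 - 5*((N - U) - U) = 35 - 5*(N - 2*U) = 35 + (-5*N + 10*U) = 35 - 5*N + 10*U)
31 + (-5 - B(y(-1, 3), H))*36 = 31 + (-5 - (35 - 5*4 + 10*(-4)))*36 = 31 + (-5 - (35 - 20 - 40))*36 = 31 + (-5 - 1*(-25))*36 = 31 + (-5 + 25)*36 = 31 + 20*36 = 31 + 720 = 751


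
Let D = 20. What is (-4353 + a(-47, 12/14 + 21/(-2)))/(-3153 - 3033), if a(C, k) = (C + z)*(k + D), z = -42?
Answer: 73847/86604 ≈ 0.85270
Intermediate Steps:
a(C, k) = (-42 + C)*(20 + k) (a(C, k) = (C - 42)*(k + 20) = (-42 + C)*(20 + k))
(-4353 + a(-47, 12/14 + 21/(-2)))/(-3153 - 3033) = (-4353 + (-840 - 42*(12/14 + 21/(-2)) + 20*(-47) - 47*(12/14 + 21/(-2))))/(-3153 - 3033) = (-4353 + (-840 - 42*(12*(1/14) + 21*(-½)) - 940 - 47*(12*(1/14) + 21*(-½))))/(-6186) = (-4353 + (-840 - 42*(6/7 - 21/2) - 940 - 47*(6/7 - 21/2)))*(-1/6186) = (-4353 + (-840 - 42*(-135/14) - 940 - 47*(-135/14)))*(-1/6186) = (-4353 + (-840 + 405 - 940 + 6345/14))*(-1/6186) = (-4353 - 12905/14)*(-1/6186) = -73847/14*(-1/6186) = 73847/86604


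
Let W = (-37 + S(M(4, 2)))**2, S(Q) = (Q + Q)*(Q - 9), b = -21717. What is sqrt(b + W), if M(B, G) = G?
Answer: 2*I*sqrt(4373) ≈ 132.26*I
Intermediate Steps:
S(Q) = 2*Q*(-9 + Q) (S(Q) = (2*Q)*(-9 + Q) = 2*Q*(-9 + Q))
W = 4225 (W = (-37 + 2*2*(-9 + 2))**2 = (-37 + 2*2*(-7))**2 = (-37 - 28)**2 = (-65)**2 = 4225)
sqrt(b + W) = sqrt(-21717 + 4225) = sqrt(-17492) = 2*I*sqrt(4373)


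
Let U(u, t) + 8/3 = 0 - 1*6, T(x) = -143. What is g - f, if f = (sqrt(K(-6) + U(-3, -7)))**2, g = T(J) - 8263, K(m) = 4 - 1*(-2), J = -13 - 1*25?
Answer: -25210/3 ≈ -8403.3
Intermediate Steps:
J = -38 (J = -13 - 25 = -38)
K(m) = 6 (K(m) = 4 + 2 = 6)
U(u, t) = -26/3 (U(u, t) = -8/3 + (0 - 1*6) = -8/3 + (0 - 6) = -8/3 - 6 = -26/3)
g = -8406 (g = -143 - 8263 = -8406)
f = -8/3 (f = (sqrt(6 - 26/3))**2 = (sqrt(-8/3))**2 = (2*I*sqrt(6)/3)**2 = -8/3 ≈ -2.6667)
g - f = -8406 - 1*(-8/3) = -8406 + 8/3 = -25210/3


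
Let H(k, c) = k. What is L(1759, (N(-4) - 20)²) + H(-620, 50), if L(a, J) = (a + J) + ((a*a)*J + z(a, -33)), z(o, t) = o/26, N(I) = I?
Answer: 46337003405/26 ≈ 1.7822e+9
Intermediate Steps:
z(o, t) = o/26 (z(o, t) = o*(1/26) = o/26)
L(a, J) = J + 27*a/26 + J*a² (L(a, J) = (a + J) + ((a*a)*J + a/26) = (J + a) + (a²*J + a/26) = (J + a) + (J*a² + a/26) = (J + a) + (a/26 + J*a²) = J + 27*a/26 + J*a²)
L(1759, (N(-4) - 20)²) + H(-620, 50) = ((-4 - 20)² + (27/26)*1759 + (-4 - 20)²*1759²) - 620 = ((-24)² + 47493/26 + (-24)²*3094081) - 620 = (576 + 47493/26 + 576*3094081) - 620 = (576 + 47493/26 + 1782190656) - 620 = 46337019525/26 - 620 = 46337003405/26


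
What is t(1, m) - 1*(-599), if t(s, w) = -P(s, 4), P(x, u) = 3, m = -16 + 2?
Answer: 596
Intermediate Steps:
m = -14
t(s, w) = -3 (t(s, w) = -1*3 = -3)
t(1, m) - 1*(-599) = -3 - 1*(-599) = -3 + 599 = 596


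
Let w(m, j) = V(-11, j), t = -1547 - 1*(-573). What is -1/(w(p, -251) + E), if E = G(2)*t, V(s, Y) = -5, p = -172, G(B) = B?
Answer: 1/1953 ≈ 0.00051203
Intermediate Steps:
t = -974 (t = -1547 + 573 = -974)
w(m, j) = -5
E = -1948 (E = 2*(-974) = -1948)
-1/(w(p, -251) + E) = -1/(-5 - 1948) = -1/(-1953) = -1*(-1/1953) = 1/1953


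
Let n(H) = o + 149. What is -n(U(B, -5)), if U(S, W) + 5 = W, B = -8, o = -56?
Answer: -93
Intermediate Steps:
U(S, W) = -5 + W
n(H) = 93 (n(H) = -56 + 149 = 93)
-n(U(B, -5)) = -1*93 = -93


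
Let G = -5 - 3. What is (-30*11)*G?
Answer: 2640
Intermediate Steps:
G = -8
(-30*11)*G = -30*11*(-8) = -330*(-8) = 2640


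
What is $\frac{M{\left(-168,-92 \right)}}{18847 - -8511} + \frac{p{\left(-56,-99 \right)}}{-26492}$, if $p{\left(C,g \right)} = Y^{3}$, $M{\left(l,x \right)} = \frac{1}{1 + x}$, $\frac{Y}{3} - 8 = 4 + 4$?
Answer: $- \frac{68831859167}{16488475094} \approx -4.1745$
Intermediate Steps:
$Y = 48$ ($Y = 24 + 3 \left(4 + 4\right) = 24 + 3 \cdot 8 = 24 + 24 = 48$)
$p{\left(C,g \right)} = 110592$ ($p{\left(C,g \right)} = 48^{3} = 110592$)
$\frac{M{\left(-168,-92 \right)}}{18847 - -8511} + \frac{p{\left(-56,-99 \right)}}{-26492} = \frac{1}{\left(1 - 92\right) \left(18847 - -8511\right)} + \frac{110592}{-26492} = \frac{1}{\left(-91\right) \left(18847 + 8511\right)} + 110592 \left(- \frac{1}{26492}\right) = - \frac{1}{91 \cdot 27358} - \frac{27648}{6623} = \left(- \frac{1}{91}\right) \frac{1}{27358} - \frac{27648}{6623} = - \frac{1}{2489578} - \frac{27648}{6623} = - \frac{68831859167}{16488475094}$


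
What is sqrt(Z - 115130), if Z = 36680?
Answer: 5*I*sqrt(3138) ≈ 280.09*I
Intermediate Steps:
sqrt(Z - 115130) = sqrt(36680 - 115130) = sqrt(-78450) = 5*I*sqrt(3138)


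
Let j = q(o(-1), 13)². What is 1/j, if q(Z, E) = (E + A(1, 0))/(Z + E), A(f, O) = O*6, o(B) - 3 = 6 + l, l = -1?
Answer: 441/169 ≈ 2.6095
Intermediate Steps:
o(B) = 8 (o(B) = 3 + (6 - 1) = 3 + 5 = 8)
A(f, O) = 6*O
q(Z, E) = E/(E + Z) (q(Z, E) = (E + 6*0)/(Z + E) = (E + 0)/(E + Z) = E/(E + Z))
j = 169/441 (j = (13/(13 + 8))² = (13/21)² = 169/441 ≈ 0.38322)
1/j = 1/(169/441) = 441/169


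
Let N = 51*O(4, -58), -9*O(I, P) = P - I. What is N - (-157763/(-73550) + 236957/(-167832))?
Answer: 309130320881/881717400 ≈ 350.60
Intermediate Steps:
O(I, P) = -P/9 + I/9 (O(I, P) = -(P - I)/9 = -P/9 + I/9)
N = 1054/3 (N = 51*(-1/9*(-58) + (1/9)*4) = 51*(58/9 + 4/9) = 51*(62/9) = 1054/3 ≈ 351.33)
N - (-157763/(-73550) + 236957/(-167832)) = 1054/3 - (-157763/(-73550) + 236957/(-167832)) = 1054/3 - (-157763*(-1/73550) + 236957*(-1/167832)) = 1054/3 - (157763/73550 - 33851/23976) = 1054/3 - 1*646392319/881717400 = 1054/3 - 646392319/881717400 = 309130320881/881717400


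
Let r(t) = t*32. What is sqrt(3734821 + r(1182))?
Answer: sqrt(3772645) ≈ 1942.3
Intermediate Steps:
r(t) = 32*t
sqrt(3734821 + r(1182)) = sqrt(3734821 + 32*1182) = sqrt(3734821 + 37824) = sqrt(3772645)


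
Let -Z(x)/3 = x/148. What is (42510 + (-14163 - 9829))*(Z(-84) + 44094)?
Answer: 30212876238/37 ≈ 8.1656e+8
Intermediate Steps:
Z(x) = -3*x/148
(42510 + (-14163 - 9829))*(Z(-84) + 44094) = (42510 + (-14163 - 9829))*(-3/148*(-84) + 44094) = (42510 - 23992)*(63/37 + 44094) = 18518*(1631541/37) = 30212876238/37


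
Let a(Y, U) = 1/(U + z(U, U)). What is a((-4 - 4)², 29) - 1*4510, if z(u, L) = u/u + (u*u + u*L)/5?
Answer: -8262315/1832 ≈ -4510.0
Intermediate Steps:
z(u, L) = 1 + u²/5 + L*u/5 (z(u, L) = 1 + (u² + L*u)*(⅕) = 1 + (u²/5 + L*u/5) = 1 + u²/5 + L*u/5)
a(Y, U) = 1/(1 + U + 2*U²/5) (a(Y, U) = 1/(U + (1 + U²/5 + U*U/5)) = 1/(U + (1 + U²/5 + U²/5)) = 1/(U + (1 + 2*U²/5)) = 1/(1 + U + 2*U²/5))
a((-4 - 4)², 29) - 1*4510 = 5/(5 + 2*29² + 5*29) - 1*4510 = 5/(5 + 2*841 + 145) - 4510 = 5/(5 + 1682 + 145) - 4510 = 5/1832 - 4510 = -8262315/1832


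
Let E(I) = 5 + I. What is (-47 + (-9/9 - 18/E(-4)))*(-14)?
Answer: 924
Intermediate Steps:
(-47 + (-9/9 - 18/E(-4)))*(-14) = (-47 + (-9/9 - 18/(5 - 4)))*(-14) = (-47 + (-9*⅑ - 18/1))*(-14) = (-47 + (-1 - 18*1))*(-14) = (-47 + (-1 - 18))*(-14) = (-47 - 19)*(-14) = -66*(-14) = 924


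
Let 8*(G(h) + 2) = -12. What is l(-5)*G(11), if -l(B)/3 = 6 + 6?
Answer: 126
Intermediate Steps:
l(B) = -36 (l(B) = -3*(6 + 6) = -3*12 = -36)
G(h) = -7/2 (G(h) = -2 + (⅛)*(-12) = -2 - 3/2 = -7/2)
l(-5)*G(11) = -36*(-7/2) = 126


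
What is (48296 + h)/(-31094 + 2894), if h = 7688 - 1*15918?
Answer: -20033/14100 ≈ -1.4208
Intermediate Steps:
h = -8230 (h = 7688 - 15918 = -8230)
(48296 + h)/(-31094 + 2894) = (48296 - 8230)/(-31094 + 2894) = 40066/(-28200) = 40066*(-1/28200) = -20033/14100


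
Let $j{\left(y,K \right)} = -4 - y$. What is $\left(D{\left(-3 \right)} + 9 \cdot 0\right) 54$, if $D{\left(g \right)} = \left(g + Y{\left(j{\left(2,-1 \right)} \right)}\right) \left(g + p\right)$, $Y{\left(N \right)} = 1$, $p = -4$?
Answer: $756$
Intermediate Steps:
$D{\left(g \right)} = \left(1 + g\right) \left(-4 + g\right)$ ($D{\left(g \right)} = \left(g + 1\right) \left(g - 4\right) = \left(1 + g\right) \left(-4 + g\right)$)
$\left(D{\left(-3 \right)} + 9 \cdot 0\right) 54 = \left(\left(-4 + \left(-3\right)^{2} - -9\right) + 9 \cdot 0\right) 54 = \left(\left(-4 + 9 + 9\right) + 0\right) 54 = \left(14 + 0\right) 54 = 14 \cdot 54 = 756$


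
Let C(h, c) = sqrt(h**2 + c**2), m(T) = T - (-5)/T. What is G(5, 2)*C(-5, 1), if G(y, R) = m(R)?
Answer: 9*sqrt(26)/2 ≈ 22.946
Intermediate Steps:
m(T) = T + 5/T
C(h, c) = sqrt(c**2 + h**2)
G(y, R) = R + 5/R
G(5, 2)*C(-5, 1) = (2 + 5/2)*sqrt(1**2 + (-5)**2) = (2 + 5*(1/2))*sqrt(1 + 25) = (2 + 5/2)*sqrt(26) = 9*sqrt(26)/2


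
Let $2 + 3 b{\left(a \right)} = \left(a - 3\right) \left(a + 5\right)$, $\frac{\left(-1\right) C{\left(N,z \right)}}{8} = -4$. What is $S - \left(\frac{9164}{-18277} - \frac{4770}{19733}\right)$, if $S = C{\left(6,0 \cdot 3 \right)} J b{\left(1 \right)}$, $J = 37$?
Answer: $- \frac{853928113730}{154568589} \approx -5524.6$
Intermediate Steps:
$C{\left(N,z \right)} = 32$ ($C{\left(N,z \right)} = \left(-8\right) \left(-4\right) = 32$)
$b{\left(a \right)} = - \frac{2}{3} + \frac{\left(-3 + a\right) \left(5 + a\right)}{3}$ ($b{\left(a \right)} = - \frac{2}{3} + \frac{\left(a - 3\right) \left(a + 5\right)}{3} = - \frac{2}{3} + \frac{\left(-3 + a\right) \left(5 + a\right)}{3}$)
$S = - \frac{16576}{3}$ ($S = 32 \cdot 37 \left(- \frac{17}{3} + \frac{1^{2}}{3} + \frac{2}{3} \cdot 1\right) = 1184 \left(- \frac{17}{3} + \frac{1}{3} \cdot 1 + \frac{2}{3}\right) = 1184 \left(- \frac{17}{3} + \frac{1}{3} + \frac{2}{3}\right) = 1184 \left(- \frac{14}{3}\right) = - \frac{16576}{3} \approx -5525.3$)
$S - \left(\frac{9164}{-18277} - \frac{4770}{19733}\right) = - \frac{16576}{3} - \left(\frac{9164}{-18277} - \frac{4770}{19733}\right) = - \frac{16576}{3} - \left(9164 \left(- \frac{1}{18277}\right) - \frac{4770}{19733}\right) = - \frac{16576}{3} - \left(- \frac{9164}{18277} - \frac{4770}{19733}\right) = - \frac{16576}{3} - - \frac{38287786}{51522863} = - \frac{16576}{3} + \frac{38287786}{51522863} = - \frac{853928113730}{154568589}$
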